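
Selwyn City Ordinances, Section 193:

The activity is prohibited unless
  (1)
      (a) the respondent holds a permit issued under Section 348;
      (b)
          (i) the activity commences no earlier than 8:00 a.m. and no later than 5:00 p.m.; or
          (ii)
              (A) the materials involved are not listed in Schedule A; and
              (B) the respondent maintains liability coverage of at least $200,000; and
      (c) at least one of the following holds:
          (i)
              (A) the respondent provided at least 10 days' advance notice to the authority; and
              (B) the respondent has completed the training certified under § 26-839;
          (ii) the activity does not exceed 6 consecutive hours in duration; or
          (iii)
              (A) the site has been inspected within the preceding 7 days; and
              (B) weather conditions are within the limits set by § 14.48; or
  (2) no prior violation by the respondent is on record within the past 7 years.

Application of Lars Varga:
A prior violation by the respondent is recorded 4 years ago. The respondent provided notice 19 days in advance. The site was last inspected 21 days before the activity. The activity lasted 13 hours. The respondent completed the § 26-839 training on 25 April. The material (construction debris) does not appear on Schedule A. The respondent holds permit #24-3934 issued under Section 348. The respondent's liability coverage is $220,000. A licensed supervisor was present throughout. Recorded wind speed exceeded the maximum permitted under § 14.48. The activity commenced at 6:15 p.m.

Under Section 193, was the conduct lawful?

(a) holds permit — holds.
(i) start within hours — not met.
(A) not (Schedule A material) — satisfied.
(B) coverage ≥ $200,000 — met.
(ii) = T AND T = true.
(b) = F OR T = true.
(A) ≥10 days' notice — holds.
(B) training certified — satisfied.
(i) = T AND T = true.
(ii) ≤ 6 hrs duration — not met.
(A) site inspected — not met.
(B) weather ok — not satisfied.
So (iii) is not satisfied (F AND F).
(c) = T OR F OR F = true.
(1) = T AND T AND T = true.
(2) no prior violation — fails.
So Overall is satisfied (T OR F).

Yes — lawful.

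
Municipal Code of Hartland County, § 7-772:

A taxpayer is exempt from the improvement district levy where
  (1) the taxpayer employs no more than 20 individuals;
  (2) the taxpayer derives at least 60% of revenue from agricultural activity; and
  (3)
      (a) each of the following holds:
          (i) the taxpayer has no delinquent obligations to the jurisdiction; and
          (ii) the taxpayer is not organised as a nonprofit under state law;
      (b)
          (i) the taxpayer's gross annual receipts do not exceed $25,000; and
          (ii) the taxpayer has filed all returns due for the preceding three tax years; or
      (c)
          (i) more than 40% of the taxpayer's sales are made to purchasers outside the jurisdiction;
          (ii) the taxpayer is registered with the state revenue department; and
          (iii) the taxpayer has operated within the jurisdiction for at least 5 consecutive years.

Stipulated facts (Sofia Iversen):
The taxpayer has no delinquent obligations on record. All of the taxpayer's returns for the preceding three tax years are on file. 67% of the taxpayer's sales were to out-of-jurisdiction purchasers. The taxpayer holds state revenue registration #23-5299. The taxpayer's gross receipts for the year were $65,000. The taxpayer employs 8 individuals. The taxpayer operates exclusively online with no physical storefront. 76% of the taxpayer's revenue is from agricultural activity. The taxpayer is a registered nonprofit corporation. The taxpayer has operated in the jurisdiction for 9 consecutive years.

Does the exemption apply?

Yes — exempt.

(1) ≤ 20 employees — satisfied.
(2) ≥60% agricultural — holds.
(i) no delinquency — holds.
(ii) not (nonprofit) — not satisfied.
So (a) is not satisfied (T AND F).
(i) receipts ≤ $25,000 — not met.
(ii) returns current — met.
So (b) is not satisfied (F AND T).
(i) >40% out-of-jur. sales — satisfied.
(ii) state-registered — holds.
(iii) ≥ 5 yrs in jurisdiction — holds.
(c) = T AND T AND T = true.
So (3) is satisfied (F OR F OR T).
Overall: T AND T AND T → true.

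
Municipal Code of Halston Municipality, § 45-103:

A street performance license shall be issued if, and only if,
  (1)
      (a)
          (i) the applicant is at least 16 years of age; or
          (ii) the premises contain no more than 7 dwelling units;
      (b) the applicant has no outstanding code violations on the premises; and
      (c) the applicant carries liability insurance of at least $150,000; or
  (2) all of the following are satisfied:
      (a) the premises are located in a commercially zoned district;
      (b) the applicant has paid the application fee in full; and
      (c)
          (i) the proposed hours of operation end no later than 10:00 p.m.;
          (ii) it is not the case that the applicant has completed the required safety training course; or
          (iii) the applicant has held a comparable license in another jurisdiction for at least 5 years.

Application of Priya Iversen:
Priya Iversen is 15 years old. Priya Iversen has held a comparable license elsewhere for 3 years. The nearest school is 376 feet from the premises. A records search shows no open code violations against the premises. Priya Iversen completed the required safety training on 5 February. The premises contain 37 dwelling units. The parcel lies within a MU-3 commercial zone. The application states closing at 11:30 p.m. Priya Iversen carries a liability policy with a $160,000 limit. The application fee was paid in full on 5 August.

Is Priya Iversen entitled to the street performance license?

No — denied.

(i) age ≥ 16 — not met.
(ii) ≤ 7 units — fails.
(a) = F OR F = false.
(b) no code violations — met.
(c) insurance ≥ $150,000 — holds.
(1) = F AND T AND T = false.
(a) commercially zoned — met.
(b) fee paid — holds.
(i) closes by 10 p.m. — not satisfied.
(ii) not (safety training) — fails.
(iii) prior license ≥ 5 yr — not satisfied.
So (c) is not satisfied (F OR F OR F).
(2): T AND T AND F → false.
So Overall is not satisfied (F OR F).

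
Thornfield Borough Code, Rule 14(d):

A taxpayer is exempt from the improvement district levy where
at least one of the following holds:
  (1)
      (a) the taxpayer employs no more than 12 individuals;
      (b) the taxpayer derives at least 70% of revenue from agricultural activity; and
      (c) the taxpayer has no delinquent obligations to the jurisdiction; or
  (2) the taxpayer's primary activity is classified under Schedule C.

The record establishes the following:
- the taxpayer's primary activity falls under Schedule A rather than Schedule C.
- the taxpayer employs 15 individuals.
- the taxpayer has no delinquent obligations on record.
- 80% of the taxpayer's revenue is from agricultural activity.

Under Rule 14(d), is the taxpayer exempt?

No — not exempt.

(a) ≤ 12 employees — not met.
(b) ≥70% agricultural — satisfied.
(c) no delinquency — satisfied.
(1): F AND T AND T → false.
(2) Schedule C activity — not met.
Overall: F OR F → false.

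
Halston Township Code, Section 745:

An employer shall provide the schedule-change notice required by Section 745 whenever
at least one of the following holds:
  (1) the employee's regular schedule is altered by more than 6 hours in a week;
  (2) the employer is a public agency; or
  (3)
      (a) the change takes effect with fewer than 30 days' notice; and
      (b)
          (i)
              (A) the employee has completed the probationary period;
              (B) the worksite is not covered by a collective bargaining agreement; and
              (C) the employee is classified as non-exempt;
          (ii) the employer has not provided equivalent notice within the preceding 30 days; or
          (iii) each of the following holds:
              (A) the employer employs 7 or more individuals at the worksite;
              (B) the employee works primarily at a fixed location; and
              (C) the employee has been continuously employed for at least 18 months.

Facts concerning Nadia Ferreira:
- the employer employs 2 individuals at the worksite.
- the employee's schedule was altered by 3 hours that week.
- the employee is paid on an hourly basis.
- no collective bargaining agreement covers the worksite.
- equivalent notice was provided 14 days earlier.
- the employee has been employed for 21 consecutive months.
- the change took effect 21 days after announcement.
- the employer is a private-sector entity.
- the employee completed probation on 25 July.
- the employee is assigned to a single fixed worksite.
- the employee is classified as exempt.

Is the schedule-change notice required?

No — not required.

(1) schedule shift > 6h — not met.
(2) public agency — not met.
(a) < 30 days' notice — met.
(A) past probation — satisfied.
(B) no CBA — met.
(C) non-exempt — not satisfied.
So (i) is not satisfied (T AND T AND F).
(ii) no recent notice — fails.
(A) ≥ 7 at site — not satisfied.
(B) fixed location — met.
(C) tenure ≥ 18 mo. — holds.
So (iii) is not satisfied (F AND T AND T).
(b) = F OR F OR F = false.
(3) = T AND F = false.
So Overall is not satisfied (F OR F OR F).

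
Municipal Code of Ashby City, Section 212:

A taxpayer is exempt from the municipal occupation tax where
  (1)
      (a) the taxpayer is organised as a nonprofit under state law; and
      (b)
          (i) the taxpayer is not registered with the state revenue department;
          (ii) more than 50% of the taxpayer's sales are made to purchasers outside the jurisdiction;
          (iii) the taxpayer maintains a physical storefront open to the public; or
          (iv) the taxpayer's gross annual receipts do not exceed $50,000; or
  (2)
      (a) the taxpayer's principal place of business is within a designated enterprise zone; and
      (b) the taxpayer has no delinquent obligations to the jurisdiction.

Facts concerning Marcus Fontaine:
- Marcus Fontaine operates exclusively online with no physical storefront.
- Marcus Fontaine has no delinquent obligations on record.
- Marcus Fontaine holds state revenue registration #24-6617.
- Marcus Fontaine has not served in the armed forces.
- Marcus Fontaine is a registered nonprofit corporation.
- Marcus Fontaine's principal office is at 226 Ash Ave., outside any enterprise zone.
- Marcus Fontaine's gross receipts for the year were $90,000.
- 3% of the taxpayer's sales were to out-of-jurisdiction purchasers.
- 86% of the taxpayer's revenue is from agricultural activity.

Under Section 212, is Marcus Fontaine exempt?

(a) nonprofit — holds.
(i) not (state-registered) — not satisfied.
(ii) >50% out-of-jur. sales — not satisfied.
(iii) has storefront — fails.
(iv) receipts ≤ $50,000 — not met.
(b): F OR F OR F OR F → false.
(1) = T AND F = false.
(a) in enterprise zone — fails.
(b) no delinquency — satisfied.
(2) = F AND T = false.
So Overall is not satisfied (F OR F).

No — not exempt.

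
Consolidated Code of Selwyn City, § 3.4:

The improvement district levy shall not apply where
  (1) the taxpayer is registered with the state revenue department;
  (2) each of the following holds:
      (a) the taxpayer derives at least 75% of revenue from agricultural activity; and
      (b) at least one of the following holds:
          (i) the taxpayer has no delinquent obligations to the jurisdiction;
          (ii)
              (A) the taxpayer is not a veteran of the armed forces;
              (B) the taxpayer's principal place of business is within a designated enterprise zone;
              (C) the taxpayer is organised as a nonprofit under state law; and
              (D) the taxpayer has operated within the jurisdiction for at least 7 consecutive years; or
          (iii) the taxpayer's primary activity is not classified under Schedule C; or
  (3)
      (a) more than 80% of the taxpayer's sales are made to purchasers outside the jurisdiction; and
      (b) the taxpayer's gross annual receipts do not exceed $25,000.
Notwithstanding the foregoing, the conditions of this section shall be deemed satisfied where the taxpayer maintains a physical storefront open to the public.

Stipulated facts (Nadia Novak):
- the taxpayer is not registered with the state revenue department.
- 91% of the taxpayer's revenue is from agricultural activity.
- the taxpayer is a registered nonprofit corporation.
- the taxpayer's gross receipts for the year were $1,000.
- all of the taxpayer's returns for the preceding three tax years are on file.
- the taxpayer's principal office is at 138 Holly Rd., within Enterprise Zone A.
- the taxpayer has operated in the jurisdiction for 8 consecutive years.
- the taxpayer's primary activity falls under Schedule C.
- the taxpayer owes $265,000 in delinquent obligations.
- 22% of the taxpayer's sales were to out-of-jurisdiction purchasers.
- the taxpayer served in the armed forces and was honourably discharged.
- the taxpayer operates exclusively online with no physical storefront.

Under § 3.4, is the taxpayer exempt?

No — not exempt.

(1) state-registered — not met.
(a) ≥75% agricultural — met.
(i) no delinquency — not satisfied.
(A) not (veteran) — not satisfied.
(B) in enterprise zone — holds.
(C) nonprofit — holds.
(D) ≥ 7 yrs in jurisdiction — satisfied.
(ii) = F AND T AND T AND T = false.
(iii) not (Schedule C activity) — not met.
(b): F OR F OR F → false.
(2): T AND F → false.
(a) >80% out-of-jur. sales — not satisfied.
(b) receipts ≤ $25,000 — met.
(3): F AND T → false.
Overall = F OR F OR F = false.
Exception (has storefront) — not satisfied.
Result: main false OR exception false → false.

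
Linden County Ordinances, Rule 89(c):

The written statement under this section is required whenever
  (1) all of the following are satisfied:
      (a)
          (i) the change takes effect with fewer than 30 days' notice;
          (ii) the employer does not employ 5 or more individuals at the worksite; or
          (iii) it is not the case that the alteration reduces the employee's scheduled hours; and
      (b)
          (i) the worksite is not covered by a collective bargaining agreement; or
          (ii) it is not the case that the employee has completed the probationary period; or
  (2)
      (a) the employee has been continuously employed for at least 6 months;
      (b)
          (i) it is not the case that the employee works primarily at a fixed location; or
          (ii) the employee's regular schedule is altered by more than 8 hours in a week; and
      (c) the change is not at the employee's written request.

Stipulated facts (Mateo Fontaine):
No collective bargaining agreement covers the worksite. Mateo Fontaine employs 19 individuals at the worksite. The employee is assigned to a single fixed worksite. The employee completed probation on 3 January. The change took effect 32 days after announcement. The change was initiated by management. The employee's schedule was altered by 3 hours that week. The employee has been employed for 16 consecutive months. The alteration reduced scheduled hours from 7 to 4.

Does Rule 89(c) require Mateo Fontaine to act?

No — not required.

(i) < 30 days' notice — not met.
(ii) not (≥ 5 at site) — fails.
(iii) not (hours reduced) — not met.
(a): F OR F OR F → false.
(i) no CBA — satisfied.
(ii) not (past probation) — fails.
So (b) is satisfied (T OR F).
So (1) is not satisfied (F AND T).
(a) tenure ≥ 6 mo. — met.
(i) not (fixed location) — not met.
(ii) schedule shift > 8h — fails.
(b) = F OR F = false.
(c) not employee-requested — met.
So (2) is not satisfied (T AND F AND T).
Overall = F OR F = false.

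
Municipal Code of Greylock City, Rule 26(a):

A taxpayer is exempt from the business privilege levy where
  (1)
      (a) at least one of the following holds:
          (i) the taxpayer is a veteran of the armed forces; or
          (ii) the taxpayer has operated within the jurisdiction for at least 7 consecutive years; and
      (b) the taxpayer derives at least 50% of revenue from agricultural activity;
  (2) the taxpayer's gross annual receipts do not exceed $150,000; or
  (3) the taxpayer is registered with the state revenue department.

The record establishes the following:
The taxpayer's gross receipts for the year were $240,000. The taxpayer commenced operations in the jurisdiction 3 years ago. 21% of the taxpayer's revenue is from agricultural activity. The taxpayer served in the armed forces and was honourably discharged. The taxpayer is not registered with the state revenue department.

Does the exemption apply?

No — not exempt.

(i) veteran — satisfied.
(ii) ≥ 7 yrs in jurisdiction — fails.
So (a) is satisfied (T OR F).
(b) ≥50% agricultural — not satisfied.
So (1) is not satisfied (T AND F).
(2) receipts ≤ $150,000 — not met.
(3) state-registered — fails.
So Overall is not satisfied (F OR F OR F).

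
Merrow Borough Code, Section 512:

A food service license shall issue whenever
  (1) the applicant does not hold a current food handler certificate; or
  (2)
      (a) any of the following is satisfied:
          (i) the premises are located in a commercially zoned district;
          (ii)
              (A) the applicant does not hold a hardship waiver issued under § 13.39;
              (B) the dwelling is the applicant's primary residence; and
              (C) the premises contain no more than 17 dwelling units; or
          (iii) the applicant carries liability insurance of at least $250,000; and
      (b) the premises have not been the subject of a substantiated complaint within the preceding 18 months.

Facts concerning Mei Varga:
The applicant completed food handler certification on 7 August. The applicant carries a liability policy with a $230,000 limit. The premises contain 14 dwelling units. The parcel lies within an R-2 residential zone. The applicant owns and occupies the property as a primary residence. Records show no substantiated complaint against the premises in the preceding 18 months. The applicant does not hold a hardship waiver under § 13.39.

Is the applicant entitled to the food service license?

(1) not (food handler cert.) — not satisfied.
(i) commercially zoned — not satisfied.
(A) not (hardship waiver) — holds.
(B) primary residence — holds.
(C) ≤ 17 units — met.
(ii): T AND T AND T → true.
(iii) insurance ≥ $250,000 — not met.
(a) = F OR T OR F = true.
(b) no complaint in 18 mo. — met.
(2) = T AND T = true.
Overall: F OR T → true.

Yes — granted.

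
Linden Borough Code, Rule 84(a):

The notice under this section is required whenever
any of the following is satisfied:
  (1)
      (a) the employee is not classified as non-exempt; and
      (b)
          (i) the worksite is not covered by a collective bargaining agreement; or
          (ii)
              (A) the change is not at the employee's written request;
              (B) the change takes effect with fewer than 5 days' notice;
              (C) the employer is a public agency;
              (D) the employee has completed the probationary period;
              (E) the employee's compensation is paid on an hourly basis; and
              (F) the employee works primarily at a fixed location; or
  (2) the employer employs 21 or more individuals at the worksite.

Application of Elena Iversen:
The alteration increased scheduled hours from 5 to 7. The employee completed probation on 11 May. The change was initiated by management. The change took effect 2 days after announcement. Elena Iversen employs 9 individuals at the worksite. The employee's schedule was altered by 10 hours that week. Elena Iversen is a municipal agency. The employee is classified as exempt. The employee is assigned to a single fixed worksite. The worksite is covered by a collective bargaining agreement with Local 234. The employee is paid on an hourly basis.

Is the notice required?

(a) not (non-exempt) — holds.
(i) no CBA — not met.
(A) not employee-requested — holds.
(B) < 5 days' notice — holds.
(C) public agency — holds.
(D) past probation — holds.
(E) hourly-paid — holds.
(F) fixed location — met.
(ii) = T AND T AND T AND T AND T AND T = true.
(b): F OR T → true.
So (1) is satisfied (T AND T).
(2) ≥ 21 at site — not satisfied.
Overall = T OR F = true.

Yes — required.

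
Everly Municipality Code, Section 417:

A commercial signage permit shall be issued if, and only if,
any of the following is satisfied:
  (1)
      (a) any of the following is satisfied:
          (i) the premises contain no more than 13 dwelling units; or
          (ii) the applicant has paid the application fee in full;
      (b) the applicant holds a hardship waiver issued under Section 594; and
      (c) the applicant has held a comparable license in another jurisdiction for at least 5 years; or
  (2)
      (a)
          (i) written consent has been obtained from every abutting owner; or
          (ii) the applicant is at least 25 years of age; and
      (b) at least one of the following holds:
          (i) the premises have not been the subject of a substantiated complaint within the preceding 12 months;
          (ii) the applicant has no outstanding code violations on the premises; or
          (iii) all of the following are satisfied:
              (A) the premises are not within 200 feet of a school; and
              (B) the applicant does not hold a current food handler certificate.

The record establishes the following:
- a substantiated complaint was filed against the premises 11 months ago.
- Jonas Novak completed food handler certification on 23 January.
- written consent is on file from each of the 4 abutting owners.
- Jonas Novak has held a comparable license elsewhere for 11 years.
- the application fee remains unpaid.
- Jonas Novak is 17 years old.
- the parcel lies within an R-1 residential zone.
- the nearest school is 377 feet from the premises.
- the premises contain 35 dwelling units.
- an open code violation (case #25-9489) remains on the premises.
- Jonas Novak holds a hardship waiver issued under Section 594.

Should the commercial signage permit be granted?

(i) ≤ 13 units — not met.
(ii) fee paid — fails.
So (a) is not satisfied (F OR F).
(b) hardship waiver — satisfied.
(c) prior license ≥ 5 yr — holds.
(1): F AND T AND T → false.
(i) all abutters consent — satisfied.
(ii) age ≥ 25 — not met.
(a) = T OR F = true.
(i) no complaint in 12 mo. — not met.
(ii) no code violations — not satisfied.
(A) ≥200 ft from school — satisfied.
(B) not (food handler cert.) — fails.
So (iii) is not satisfied (T AND F).
So (b) is not satisfied (F OR F OR F).
So (2) is not satisfied (T AND F).
Overall: F OR F → false.

No — denied.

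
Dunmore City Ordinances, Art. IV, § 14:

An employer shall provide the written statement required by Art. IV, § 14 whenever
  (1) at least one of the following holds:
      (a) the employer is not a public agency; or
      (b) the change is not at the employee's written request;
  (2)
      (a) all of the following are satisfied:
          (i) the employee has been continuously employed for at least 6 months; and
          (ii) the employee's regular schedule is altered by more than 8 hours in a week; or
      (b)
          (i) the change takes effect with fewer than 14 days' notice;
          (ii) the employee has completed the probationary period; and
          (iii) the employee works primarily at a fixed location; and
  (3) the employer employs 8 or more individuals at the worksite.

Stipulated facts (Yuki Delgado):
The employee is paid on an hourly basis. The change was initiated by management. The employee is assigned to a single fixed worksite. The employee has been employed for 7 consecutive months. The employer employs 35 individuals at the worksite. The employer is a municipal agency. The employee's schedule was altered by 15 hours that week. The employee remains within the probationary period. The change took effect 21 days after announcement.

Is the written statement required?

(a) not (public agency) — not met.
(b) not employee-requested — satisfied.
(1) = F OR T = true.
(i) tenure ≥ 6 mo. — holds.
(ii) schedule shift > 8h — holds.
So (a) is satisfied (T AND T).
(i) < 14 days' notice — not met.
(ii) past probation — not satisfied.
(iii) fixed location — satisfied.
(b) = F AND F AND T = false.
So (2) is satisfied (T OR F).
(3) ≥ 8 at site — met.
Overall = T AND T AND T = true.

Yes — required.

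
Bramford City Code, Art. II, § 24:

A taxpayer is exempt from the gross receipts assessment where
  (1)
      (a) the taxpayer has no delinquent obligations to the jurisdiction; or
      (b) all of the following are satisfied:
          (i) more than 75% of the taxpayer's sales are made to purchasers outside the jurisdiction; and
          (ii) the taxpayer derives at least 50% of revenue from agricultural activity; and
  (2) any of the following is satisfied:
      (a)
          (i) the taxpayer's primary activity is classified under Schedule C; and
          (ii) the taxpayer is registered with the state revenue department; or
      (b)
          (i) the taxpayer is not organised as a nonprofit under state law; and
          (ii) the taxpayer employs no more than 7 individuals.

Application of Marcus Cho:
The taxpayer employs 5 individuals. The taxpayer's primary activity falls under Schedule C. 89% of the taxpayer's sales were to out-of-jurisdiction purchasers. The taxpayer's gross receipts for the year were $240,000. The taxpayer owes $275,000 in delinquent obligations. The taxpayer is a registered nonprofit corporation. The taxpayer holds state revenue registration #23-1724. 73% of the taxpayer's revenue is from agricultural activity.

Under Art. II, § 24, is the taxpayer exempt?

(a) no delinquency — not met.
(i) >75% out-of-jur. sales — holds.
(ii) ≥50% agricultural — met.
(b) = T AND T = true.
So (1) is satisfied (F OR T).
(i) Schedule C activity — met.
(ii) state-registered — met.
So (a) is satisfied (T AND T).
(i) not (nonprofit) — not satisfied.
(ii) ≤ 7 employees — holds.
(b): F AND T → false.
(2) = T OR F = true.
Overall = T AND T = true.

Yes — exempt.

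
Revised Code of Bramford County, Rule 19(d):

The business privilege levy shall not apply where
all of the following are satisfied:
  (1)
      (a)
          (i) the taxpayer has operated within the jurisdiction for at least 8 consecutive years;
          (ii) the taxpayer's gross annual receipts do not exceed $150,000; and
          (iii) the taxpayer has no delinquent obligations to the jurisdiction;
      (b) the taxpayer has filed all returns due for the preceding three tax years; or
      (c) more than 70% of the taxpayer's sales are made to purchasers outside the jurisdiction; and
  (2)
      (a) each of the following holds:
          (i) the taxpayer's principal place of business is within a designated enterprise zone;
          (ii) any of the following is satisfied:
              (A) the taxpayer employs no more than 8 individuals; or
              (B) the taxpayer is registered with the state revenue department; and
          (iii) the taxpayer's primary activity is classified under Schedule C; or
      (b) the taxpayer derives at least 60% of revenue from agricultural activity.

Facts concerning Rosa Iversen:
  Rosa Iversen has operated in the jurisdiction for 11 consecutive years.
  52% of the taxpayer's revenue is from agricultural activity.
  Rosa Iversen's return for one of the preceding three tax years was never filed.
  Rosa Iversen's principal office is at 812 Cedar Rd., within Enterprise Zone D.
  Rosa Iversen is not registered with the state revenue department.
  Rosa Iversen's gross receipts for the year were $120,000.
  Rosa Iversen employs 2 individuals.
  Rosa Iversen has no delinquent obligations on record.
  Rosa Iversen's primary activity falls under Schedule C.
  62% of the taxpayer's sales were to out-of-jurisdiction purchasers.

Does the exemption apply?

(i) ≥ 8 yrs in jurisdiction — met.
(ii) receipts ≤ $150,000 — satisfied.
(iii) no delinquency — holds.
So (a) is satisfied (T AND T AND T).
(b) returns current — fails.
(c) >70% out-of-jur. sales — not satisfied.
(1) = T OR F OR F = true.
(i) in enterprise zone — met.
(A) ≤ 8 employees — satisfied.
(B) state-registered — not satisfied.
(ii): T OR F → true.
(iii) Schedule C activity — satisfied.
(a) = T AND T AND T = true.
(b) ≥60% agricultural — fails.
So (2) is satisfied (T OR F).
Overall = T AND T = true.

Yes — exempt.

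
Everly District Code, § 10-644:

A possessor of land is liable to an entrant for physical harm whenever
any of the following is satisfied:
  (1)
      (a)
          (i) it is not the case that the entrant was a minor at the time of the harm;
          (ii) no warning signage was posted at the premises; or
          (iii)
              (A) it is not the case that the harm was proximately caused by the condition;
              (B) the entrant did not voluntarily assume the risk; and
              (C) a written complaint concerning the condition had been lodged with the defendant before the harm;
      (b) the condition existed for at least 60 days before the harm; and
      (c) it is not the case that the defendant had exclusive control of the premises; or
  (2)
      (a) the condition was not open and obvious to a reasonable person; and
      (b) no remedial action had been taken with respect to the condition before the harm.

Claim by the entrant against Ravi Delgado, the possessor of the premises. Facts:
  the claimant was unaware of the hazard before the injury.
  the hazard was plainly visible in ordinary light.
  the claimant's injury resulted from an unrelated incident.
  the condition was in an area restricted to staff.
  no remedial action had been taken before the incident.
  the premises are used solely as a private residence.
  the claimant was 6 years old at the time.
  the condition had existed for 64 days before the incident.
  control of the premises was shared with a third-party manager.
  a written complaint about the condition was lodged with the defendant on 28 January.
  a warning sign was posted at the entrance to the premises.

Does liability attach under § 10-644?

Yes — liable.

(i) not (entrant a minor) — not met.
(ii) no signage posted — not satisfied.
(A) not (proximate cause) — holds.
(B) no assumed risk — satisfied.
(C) complaint lodged — holds.
So (iii) is satisfied (T AND T AND T).
So (a) is satisfied (F OR F OR T).
(b) condition ≥60 days old — holds.
(c) not (exclusive control) — met.
So (1) is satisfied (T AND T AND T).
(a) not open/obvious — not met.
(b) no remedial action — met.
(2) = F AND T = false.
Overall = T OR F = true.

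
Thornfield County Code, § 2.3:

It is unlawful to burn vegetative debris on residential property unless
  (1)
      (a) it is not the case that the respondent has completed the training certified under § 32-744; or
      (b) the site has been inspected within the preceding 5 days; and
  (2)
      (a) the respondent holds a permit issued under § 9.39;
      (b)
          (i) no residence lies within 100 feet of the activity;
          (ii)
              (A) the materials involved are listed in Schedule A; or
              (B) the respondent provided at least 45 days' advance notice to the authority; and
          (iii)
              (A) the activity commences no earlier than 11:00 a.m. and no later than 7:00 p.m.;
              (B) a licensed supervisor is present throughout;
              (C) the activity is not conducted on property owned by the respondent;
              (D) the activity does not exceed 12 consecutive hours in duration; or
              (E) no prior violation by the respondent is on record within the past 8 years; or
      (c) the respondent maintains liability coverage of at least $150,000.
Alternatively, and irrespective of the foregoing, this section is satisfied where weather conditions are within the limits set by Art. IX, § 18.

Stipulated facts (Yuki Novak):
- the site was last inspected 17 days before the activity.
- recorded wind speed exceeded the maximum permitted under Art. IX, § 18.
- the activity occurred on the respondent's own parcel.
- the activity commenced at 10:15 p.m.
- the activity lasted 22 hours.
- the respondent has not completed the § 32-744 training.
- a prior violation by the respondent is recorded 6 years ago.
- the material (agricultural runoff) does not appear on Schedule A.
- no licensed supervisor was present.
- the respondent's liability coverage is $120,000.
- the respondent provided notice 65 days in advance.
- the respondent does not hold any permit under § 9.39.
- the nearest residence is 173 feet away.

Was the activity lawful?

(a) not (training certified) — satisfied.
(b) site inspected — not met.
(1): T OR F → true.
(a) holds permit — not satisfied.
(i) no residence in 100 ft — met.
(A) Schedule A material — not satisfied.
(B) ≥45 days' notice — met.
(ii) = F OR T = true.
(A) start within hours — not satisfied.
(B) supervisor present — not met.
(C) not (own property) — not met.
(D) ≤ 12 hrs duration — not met.
(E) no prior violation — not satisfied.
So (iii) is not satisfied (F OR F OR F OR F OR F).
(b): T AND T AND F → false.
(c) coverage ≥ $150,000 — not satisfied.
(2) = F OR F OR F = false.
Overall = T AND F = false.
Exception (weather ok) — not satisfied.
Result: main false OR exception false → false.

No — unlawful.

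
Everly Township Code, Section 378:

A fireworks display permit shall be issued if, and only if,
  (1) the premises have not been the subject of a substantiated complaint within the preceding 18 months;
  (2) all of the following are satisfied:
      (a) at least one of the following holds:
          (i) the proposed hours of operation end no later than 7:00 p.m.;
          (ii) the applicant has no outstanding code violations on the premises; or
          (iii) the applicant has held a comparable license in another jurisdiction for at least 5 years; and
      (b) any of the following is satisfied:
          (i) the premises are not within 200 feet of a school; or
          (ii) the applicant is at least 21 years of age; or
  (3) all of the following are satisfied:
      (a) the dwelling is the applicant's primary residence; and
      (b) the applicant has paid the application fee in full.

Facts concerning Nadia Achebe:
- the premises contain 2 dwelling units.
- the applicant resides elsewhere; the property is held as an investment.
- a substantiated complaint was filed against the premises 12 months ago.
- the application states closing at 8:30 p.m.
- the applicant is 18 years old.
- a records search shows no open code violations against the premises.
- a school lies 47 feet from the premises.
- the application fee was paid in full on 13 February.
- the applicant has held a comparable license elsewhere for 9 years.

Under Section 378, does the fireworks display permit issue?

(1) no complaint in 18 mo. — not met.
(i) closes by 7 p.m. — not met.
(ii) no code violations — met.
(iii) prior license ≥ 5 yr — met.
(a) = F OR T OR T = true.
(i) ≥200 ft from school — not met.
(ii) age ≥ 21 — not met.
(b) = F OR F = false.
So (2) is not satisfied (T AND F).
(a) primary residence — not met.
(b) fee paid — met.
So (3) is not satisfied (F AND T).
Overall: F OR F OR F → false.

No — denied.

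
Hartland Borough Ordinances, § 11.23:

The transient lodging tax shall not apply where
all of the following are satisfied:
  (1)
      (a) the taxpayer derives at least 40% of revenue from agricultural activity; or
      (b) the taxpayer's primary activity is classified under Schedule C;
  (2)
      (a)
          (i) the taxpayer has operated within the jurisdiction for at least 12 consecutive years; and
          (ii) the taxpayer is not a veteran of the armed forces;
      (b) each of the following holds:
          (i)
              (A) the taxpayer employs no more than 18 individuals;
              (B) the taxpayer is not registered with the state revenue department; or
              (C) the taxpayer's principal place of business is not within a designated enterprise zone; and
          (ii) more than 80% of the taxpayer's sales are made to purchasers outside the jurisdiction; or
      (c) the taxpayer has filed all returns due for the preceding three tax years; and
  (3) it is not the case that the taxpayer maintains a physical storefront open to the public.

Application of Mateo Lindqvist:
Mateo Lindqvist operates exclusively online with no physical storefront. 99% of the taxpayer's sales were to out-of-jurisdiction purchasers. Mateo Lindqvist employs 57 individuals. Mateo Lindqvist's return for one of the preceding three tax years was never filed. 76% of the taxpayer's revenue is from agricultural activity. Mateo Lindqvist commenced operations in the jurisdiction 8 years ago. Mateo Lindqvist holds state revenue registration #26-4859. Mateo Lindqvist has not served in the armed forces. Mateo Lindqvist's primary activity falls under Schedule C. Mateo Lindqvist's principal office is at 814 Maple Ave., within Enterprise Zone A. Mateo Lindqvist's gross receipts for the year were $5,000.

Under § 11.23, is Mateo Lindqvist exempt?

(a) ≥40% agricultural — satisfied.
(b) Schedule C activity — met.
(1) = T OR T = true.
(i) ≥ 12 yrs in jurisdiction — fails.
(ii) not (veteran) — satisfied.
(a): F AND T → false.
(A) ≤ 18 employees — not satisfied.
(B) not (state-registered) — fails.
(C) not (in enterprise zone) — fails.
So (i) is not satisfied (F OR F OR F).
(ii) >80% out-of-jur. sales — met.
(b) = F AND T = false.
(c) returns current — not met.
(2) = F OR F OR F = false.
(3) not (has storefront) — holds.
So Overall is not satisfied (T AND F AND T).

No — not exempt.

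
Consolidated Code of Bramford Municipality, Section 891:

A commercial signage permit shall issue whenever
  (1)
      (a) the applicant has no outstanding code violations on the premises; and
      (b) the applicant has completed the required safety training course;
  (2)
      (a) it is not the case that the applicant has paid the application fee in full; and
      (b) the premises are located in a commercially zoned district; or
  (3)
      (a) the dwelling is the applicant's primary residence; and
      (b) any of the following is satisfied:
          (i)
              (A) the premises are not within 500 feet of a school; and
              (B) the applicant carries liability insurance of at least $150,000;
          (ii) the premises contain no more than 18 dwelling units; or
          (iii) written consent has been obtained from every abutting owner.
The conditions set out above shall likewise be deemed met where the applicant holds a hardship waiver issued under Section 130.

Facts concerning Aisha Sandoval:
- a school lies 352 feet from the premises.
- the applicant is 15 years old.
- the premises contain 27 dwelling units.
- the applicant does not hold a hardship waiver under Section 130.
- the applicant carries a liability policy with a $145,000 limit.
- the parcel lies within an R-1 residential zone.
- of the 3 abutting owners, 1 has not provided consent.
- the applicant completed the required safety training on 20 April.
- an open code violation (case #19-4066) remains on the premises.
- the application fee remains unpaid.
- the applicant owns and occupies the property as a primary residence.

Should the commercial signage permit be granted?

(a) no code violations — fails.
(b) safety training — met.
(1): F AND T → false.
(a) not (fee paid) — satisfied.
(b) commercially zoned — not satisfied.
(2): T AND F → false.
(a) primary residence — holds.
(A) ≥500 ft from school — not met.
(B) insurance ≥ $150,000 — fails.
So (i) is not satisfied (F AND F).
(ii) ≤ 18 units — fails.
(iii) all abutters consent — not met.
(b) = F OR F OR F = false.
So (3) is not satisfied (T AND F).
Overall = F OR F OR F = false.
Exception (hardship waiver) — not satisfied.
Result: main false OR exception false → false.

No — denied.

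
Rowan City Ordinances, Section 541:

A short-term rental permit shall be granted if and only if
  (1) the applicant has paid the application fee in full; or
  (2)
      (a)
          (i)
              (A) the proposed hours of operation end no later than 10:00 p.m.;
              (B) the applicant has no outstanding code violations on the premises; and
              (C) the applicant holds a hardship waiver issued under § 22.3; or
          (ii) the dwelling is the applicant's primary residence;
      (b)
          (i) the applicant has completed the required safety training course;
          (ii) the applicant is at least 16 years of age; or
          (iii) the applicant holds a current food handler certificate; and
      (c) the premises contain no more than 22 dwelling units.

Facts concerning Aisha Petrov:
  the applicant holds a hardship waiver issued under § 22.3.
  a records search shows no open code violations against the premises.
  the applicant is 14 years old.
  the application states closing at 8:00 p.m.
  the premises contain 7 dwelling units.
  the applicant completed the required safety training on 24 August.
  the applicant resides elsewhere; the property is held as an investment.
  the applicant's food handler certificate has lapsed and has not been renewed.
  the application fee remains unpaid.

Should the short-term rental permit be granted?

(1) fee paid — not satisfied.
(A) closes by 10 p.m. — met.
(B) no code violations — satisfied.
(C) hardship waiver — holds.
(i) = T AND T AND T = true.
(ii) primary residence — fails.
(a): T OR F → true.
(i) safety training — satisfied.
(ii) age ≥ 16 — not satisfied.
(iii) food handler cert. — not satisfied.
(b) = T OR F OR F = true.
(c) ≤ 22 units — met.
So (2) is satisfied (T AND T AND T).
Overall: F OR T → true.

Yes — granted.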